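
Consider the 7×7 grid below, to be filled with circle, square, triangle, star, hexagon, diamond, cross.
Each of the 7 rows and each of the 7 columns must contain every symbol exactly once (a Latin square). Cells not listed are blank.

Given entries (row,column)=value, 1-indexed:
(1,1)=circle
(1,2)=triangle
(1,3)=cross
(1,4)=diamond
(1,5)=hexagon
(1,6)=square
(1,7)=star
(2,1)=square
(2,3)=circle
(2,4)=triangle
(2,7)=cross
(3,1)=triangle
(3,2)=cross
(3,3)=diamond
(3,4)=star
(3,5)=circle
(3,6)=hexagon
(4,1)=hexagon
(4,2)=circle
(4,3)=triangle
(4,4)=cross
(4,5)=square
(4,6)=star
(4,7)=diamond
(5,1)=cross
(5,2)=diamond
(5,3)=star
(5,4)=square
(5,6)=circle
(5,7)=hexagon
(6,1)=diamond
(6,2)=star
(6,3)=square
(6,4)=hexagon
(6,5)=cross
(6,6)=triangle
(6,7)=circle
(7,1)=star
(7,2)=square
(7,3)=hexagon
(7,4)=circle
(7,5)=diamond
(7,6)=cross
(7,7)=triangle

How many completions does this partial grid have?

Row 2, column 2: eliminating its row and column leaves {hexagon}.
Row 2, column 5: eliminating its row and column leaves {star}.
Row 2, column 6: eliminating its row and column leaves {diamond}.
Row 3, column 7: eliminating its row and column leaves {square}.
Row 5, column 5: eliminating its row and column leaves {triangle}.
Only one assignment across all blanks avoids any row or column repeat, giving 1 completion.

1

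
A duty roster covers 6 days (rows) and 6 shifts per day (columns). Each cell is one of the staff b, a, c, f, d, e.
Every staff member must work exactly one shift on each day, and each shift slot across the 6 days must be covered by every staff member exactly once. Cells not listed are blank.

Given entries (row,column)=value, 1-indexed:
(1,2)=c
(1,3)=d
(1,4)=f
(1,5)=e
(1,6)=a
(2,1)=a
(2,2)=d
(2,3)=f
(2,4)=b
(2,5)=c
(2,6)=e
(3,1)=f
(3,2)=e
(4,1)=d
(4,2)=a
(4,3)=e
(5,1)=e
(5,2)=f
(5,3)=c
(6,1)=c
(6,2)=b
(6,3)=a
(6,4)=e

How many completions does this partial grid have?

Day 1, shift 1: eliminating its day and shift leaves {b}.
Day 3, shift 3: eliminating its day and shift leaves {b}.
Day 3, shift 4: eliminating its day and shift leaves {a, c, d}.
Day 3, shift 5: eliminating its day and shift leaves {b, a, d}.
Day 3, shift 6: eliminating its day and shift leaves {b, c, d}.
Day 4, shift 4: eliminating its day and shift leaves {c}.
Day 4, shift 5: eliminating its day and shift leaves {b, f}.
Day 4, shift 6: eliminating its day and shift leaves {b, c, f}.
Day 5, shift 4: eliminating its day and shift leaves {a, d}.
Day 5, shift 5: eliminating its day and shift leaves {b, a, d}.
Day 5, shift 6: eliminating its day and shift leaves {b, d}.
Day 6, shift 5: eliminating its day and shift leaves {f, d}.
Day 6, shift 6: eliminating its day and shift leaves {f, d}.
Enumerating the assignments across these blanks that avoid any day or shift repeat gives 3 completions.

3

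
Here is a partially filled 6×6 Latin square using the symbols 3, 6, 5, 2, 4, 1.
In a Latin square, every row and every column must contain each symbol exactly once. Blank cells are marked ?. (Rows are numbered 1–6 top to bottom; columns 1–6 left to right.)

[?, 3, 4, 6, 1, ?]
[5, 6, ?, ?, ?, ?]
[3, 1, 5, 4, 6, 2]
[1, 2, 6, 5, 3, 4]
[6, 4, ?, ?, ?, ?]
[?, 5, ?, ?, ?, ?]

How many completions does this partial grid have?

4

Row 1, column 1: eliminating its row and column leaves {2}.
Row 1, column 6: eliminating its row and column leaves {5}.
Row 2, column 3: eliminating its row and column leaves {3, 2, 1}.
Row 2, column 4: eliminating its row and column leaves {3, 2, 1}.
Row 2, column 5: eliminating its row and column leaves {2, 4}.
Row 2, column 6: eliminating its row and column leaves {3, 1}.
Row 5, column 3: eliminating its row and column leaves {3, 2, 1}.
Row 5, column 4: eliminating its row and column leaves {3, 2, 1}.
Row 5, column 5: eliminating its row and column leaves {5, 2}.
Row 5, column 6: eliminating its row and column leaves {3, 5, 1}.
Row 6, column 1: eliminating its row and column leaves {2, 4}.
Row 6, column 3: eliminating its row and column leaves {3, 2, 1}.
Row 6, column 4: eliminating its row and column leaves {3, 2, 1}.
Row 6, column 5: eliminating its row and column leaves {2, 4}.
Row 6, column 6: eliminating its row and column leaves {3, 6, 1}.
Enumerating the assignments across these blanks that avoid any row or column repeat gives 4 completions.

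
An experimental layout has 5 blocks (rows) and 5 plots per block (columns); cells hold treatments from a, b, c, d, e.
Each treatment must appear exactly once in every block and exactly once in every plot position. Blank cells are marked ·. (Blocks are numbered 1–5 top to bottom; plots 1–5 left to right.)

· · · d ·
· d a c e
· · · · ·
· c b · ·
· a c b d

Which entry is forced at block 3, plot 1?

c

Block 1, plot 3: block 1 has {d} and plot 3 has {a, b, c}, leaving only e.
Block 1, plot 2: block 1 has {d, e} and plot 2 has {a, c, d}, leaving only b.
Block 2, plot 1: block 2 has {a, c, d, e} and plot 1 has {}, leaving only b.
Block 3, plot 2: block 3 has {} and plot 2 has {a, b, c, d}, leaving only e.
Block 3, plot 3: block 3 has {e} and plot 3 has {a, b, c, e}, leaving only d.
Block 3, plot 4: block 3 has {d, e} and plot 4 has {b, c, d}, leaving only a.
Block 3 already has {a, d, e} and plot 1 already has {b}, so block 3, plot 1 must be c.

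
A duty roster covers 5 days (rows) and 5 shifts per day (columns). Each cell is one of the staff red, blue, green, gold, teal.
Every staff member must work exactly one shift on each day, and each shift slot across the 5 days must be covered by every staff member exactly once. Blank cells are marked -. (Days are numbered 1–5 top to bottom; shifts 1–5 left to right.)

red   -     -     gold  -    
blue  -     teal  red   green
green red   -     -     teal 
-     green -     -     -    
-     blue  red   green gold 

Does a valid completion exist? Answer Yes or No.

No day or shift among the givens repeats a symbol, and propagating forced cells runs into no contradiction.
One valid completion exists (for instance, red teal green gold blue / blue gold teal red green / green red gold blue teal / gold green blue teal red / teal blue red green gold).

Yes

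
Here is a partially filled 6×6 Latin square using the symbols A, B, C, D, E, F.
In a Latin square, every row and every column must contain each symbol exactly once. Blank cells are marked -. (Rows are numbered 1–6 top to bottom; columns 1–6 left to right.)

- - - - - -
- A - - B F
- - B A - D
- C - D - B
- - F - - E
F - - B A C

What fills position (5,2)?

Row 1, column 6: row 1 has {} and column 6 has {B, C, D, E, F}, leaving only A.
Row 5, column 4: row 5 has {E, F} and column 4 has {A, B, D}, leaving only C.
Row 2, column 4: row 2 has {A, B, F} and column 4 has {A, B, C, D}, leaving only E.
Row 1, column 4: row 1 has {A} and column 4 has {A, B, C, D, E}, leaving only F.
Row 5, column 5: row 5 has {C, E, F} and column 5 has {A, B}, leaving only D.
Row 5 already has {C, D, E, F} and column 2 already has {A, C}, so row 5, column 2 must be B.

B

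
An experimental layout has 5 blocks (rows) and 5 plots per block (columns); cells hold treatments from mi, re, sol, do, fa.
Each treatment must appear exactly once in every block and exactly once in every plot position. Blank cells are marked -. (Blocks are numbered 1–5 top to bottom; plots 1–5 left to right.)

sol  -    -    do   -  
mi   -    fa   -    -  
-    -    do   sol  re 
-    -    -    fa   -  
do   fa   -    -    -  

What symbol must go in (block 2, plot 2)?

sol

Block 2, plot 4: block 2 has {mi, fa} and plot 4 has {sol, do, fa}, leaving only re.
Block 3, plot 1: block 3 has {re, sol, do} and plot 1 has {mi, sol, do}, leaving only fa.
Block 3, plot 2: block 3 has {re, sol, do, fa} and plot 2 has {fa}, leaving only mi.
Block 1, plot 2: block 1 has {sol, do} and plot 2 has {mi, fa}, leaving only re.
Block 1, plot 3: block 1 has {re, sol, do} and plot 3 has {do, fa}, leaving only mi.
Block 1, plot 5: block 1 has {mi, re, sol, do} and plot 5 has {re}, leaving only fa.
Block 4, plot 1: block 4 has {fa} and plot 1 has {mi, sol, do, fa}, leaving only re.
Block 4, plot 3: block 4 has {re, fa} and plot 3 has {mi, do, fa}, leaving only sol.
Block 4, plot 2: block 4 has {re, sol, fa} and plot 2 has {mi, re, fa}, leaving only do.
Block 2 already has {mi, re, fa} and plot 2 already has {mi, re, do, fa}, so block 2, plot 2 must be sol.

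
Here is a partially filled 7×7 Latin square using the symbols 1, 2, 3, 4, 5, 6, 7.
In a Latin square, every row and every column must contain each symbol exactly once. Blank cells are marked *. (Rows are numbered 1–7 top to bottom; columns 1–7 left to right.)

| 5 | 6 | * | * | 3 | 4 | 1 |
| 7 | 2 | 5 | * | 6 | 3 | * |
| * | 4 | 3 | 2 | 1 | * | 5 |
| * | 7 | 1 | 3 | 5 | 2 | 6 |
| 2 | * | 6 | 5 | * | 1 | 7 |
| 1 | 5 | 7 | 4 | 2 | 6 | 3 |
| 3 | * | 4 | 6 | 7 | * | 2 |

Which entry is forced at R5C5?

4

Row 5 already has {1, 2, 5, 6, 7} and column 5 already has {1, 2, 3, 5, 6, 7}, so row 5, column 5 must be 4.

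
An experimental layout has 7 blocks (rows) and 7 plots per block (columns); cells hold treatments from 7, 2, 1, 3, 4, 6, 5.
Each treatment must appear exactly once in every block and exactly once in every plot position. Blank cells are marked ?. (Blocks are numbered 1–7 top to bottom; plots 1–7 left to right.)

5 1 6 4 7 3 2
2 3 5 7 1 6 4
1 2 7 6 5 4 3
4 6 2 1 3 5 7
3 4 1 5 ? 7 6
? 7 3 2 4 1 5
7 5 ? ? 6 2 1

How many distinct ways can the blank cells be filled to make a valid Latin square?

1

Block 5, plot 5: eliminating its block and plot leaves {2}.
Block 6, plot 1: eliminating its block and plot leaves {6}.
Block 7, plot 3: eliminating its block and plot leaves {4}.
Block 7, plot 4: eliminating its block and plot leaves {3}.
Only one assignment across all blanks avoids any block or plot repeat, giving 1 completion.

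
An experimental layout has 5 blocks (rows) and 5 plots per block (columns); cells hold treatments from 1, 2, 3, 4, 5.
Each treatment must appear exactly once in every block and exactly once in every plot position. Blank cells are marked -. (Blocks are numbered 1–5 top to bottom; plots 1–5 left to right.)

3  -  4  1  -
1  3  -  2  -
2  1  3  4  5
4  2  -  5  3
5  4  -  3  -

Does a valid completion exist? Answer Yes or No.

Yes

No block or plot among the givens repeats a symbol, and propagating forced cells runs into no contradiction.
One valid completion exists (for instance, 3 5 4 1 2 / 1 3 5 2 4 / 2 1 3 4 5 / 4 2 1 5 3 / 5 4 2 3 1).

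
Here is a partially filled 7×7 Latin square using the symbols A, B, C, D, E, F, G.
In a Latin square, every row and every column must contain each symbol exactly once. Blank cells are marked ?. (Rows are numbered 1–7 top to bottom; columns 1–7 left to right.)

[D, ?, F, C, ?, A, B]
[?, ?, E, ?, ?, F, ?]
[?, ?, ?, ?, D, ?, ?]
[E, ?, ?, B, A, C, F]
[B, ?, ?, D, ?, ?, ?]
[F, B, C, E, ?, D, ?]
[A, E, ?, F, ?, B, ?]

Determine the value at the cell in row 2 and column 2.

A

Row 1, column 2: row 1 has {A, B, C, D, F} and column 2 has {B, E}, leaving only G.
Row 1, column 5: row 1 has {A, B, C, D, F, G} and column 5 has {A, D}, leaving only E.
Row 4, column 2: row 4 has {A, B, C, E, F} and column 2 has {B, E, G}, leaving only D.
Row 4, column 3: row 4 has {A, B, C, D, E, F} and column 3 has {C, E, F}, leaving only G.
Row 5, column 3: row 5 has {B, D} and column 3 has {C, E, F, G}, leaving only A.
Row 3, column 3: row 3 has {D} and column 3 has {A, C, E, F, G}, leaving only B.
Row 6, column 5: row 6 has {B, C, D, E, F} and column 5 has {A, D, E}, leaving only G.
Row 6, column 7: row 6 has {B, C, D, E, F, G} and column 7 has {B, F}, leaving only A.
Row 7, column 3: row 7 has {A, B, E, F} and column 3 has {A, B, C, E, F, G}, leaving only D.
Row 7, column 5: row 7 has {A, B, D, E, F} and column 5 has {A, D, E, G}, leaving only C.
Row 2, column 5: row 2 has {E, F} and column 5 has {A, C, D, E, G}, leaving only B.
Row 5, column 5: row 5 has {A, B, D} and column 5 has {A, B, C, D, E, G}, leaving only F.
Row 5, column 2: row 5 has {A, B, D, F} and column 2 has {B, D, E, G}, leaving only C.
Row 2 already has {B, E, F} and column 2 already has {B, C, D, E, G}, so row 2, column 2 must be A.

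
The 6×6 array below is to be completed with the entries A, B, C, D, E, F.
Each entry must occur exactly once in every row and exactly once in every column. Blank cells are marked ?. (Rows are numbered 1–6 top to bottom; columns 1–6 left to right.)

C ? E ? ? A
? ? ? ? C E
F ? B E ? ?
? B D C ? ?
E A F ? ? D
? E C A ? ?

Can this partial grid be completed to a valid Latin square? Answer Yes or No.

No

Row 2, column 3: row 2 has {C, E} and column 3 has {B, C, D, E, F}, so it must be A.
Row 3, column 6: row 3 has {B, E, F} and column 6 has {A, D, E}, so it must be C.
Row 3, column 2: row 3 has {B, C, E, F} and column 2 has {A, B, E}, so it must be D.
Row 1, column 2: row 1 has {A, C, E} and column 2 has {A, B, D, E}, so it must be F.
Now row 2, column 2: row 2 together with column 2 already contain {A, B, C, D, E, F} — every symbol — so nothing can go there. The grid has no valid completion.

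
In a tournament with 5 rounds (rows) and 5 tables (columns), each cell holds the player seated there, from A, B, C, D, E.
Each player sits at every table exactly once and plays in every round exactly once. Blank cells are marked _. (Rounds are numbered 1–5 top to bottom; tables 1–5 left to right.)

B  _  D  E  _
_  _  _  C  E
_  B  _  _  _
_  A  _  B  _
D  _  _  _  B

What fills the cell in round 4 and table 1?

Round 1, table 2: round 1 has {B, D, E} and table 2 has {A, B}, leaving only C.
Round 1, table 5: round 1 has {B, C, D, E} and table 5 has {B, E}, leaving only A.
Round 2, table 1: round 2 has {C, E} and table 1 has {B, D}, leaving only A.
Round 2, table 2: round 2 has {A, C, E} and table 2 has {A, B, C}, leaving only D.
Round 2, table 3: round 2 has {A, C, D, E} and table 3 has {D}, leaving only B.
Round 5, table 2: round 5 has {B, D} and table 2 has {A, B, C, D}, leaving only E.
Round 5, table 4: round 5 has {B, D, E} and table 4 has {B, C, E}, leaving only A.
Round 3, table 4: round 3 has {B} and table 4 has {A, B, C, E}, leaving only D.
Round 3, table 5: round 3 has {B, D} and table 5 has {A, B, E}, leaving only C.
Round 3, table 1: round 3 has {B, C, D} and table 1 has {A, B, D}, leaving only E.
Round 4 already has {A, B} and table 1 already has {A, B, D, E}, so round 4, table 1 must be C.

C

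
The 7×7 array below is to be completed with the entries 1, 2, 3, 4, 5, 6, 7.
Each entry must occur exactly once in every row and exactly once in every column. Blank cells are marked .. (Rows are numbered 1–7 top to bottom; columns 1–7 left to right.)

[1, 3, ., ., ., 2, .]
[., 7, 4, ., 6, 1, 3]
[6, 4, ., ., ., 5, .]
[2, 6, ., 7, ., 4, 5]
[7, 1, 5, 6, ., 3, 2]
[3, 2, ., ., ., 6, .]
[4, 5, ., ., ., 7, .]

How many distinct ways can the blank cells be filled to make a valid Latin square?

8

Row 1, column 3: eliminating its row and column leaves {6, 7}.
Row 1, column 4: eliminating its row and column leaves {4, 5}.
Row 1, column 5: eliminating its row and column leaves {4, 5, 7}.
Row 1, column 7: eliminating its row and column leaves {4, 6, 7}.
Row 2, column 1: eliminating its row and column leaves {5}.
Row 2, column 4: eliminating its row and column leaves {2, 5}.
Row 3, column 3: eliminating its row and column leaves {1, 2, 3, 7}.
Row 3, column 4: eliminating its row and column leaves {1, 2, 3}.
Row 3, column 5: eliminating its row and column leaves {1, 2, 3, 7}.
Row 3, column 7: eliminating its row and column leaves {1, 7}.
Row 4, column 3: eliminating its row and column leaves {1, 3}.
Row 4, column 5: eliminating its row and column leaves {1, 3}.
Row 5, column 5: eliminating its row and column leaves {4}.
Row 6, column 3: eliminating its row and column leaves {1, 7}.
Row 6, column 4: eliminating its row and column leaves {1, 4, 5}.
Row 6, column 5: eliminating its row and column leaves {1, 4, 5, 7}.
Row 6, column 7: eliminating its row and column leaves {1, 4, 7}.
Row 7, column 3: eliminating its row and column leaves {1, 2, 3, 6}.
Row 7, column 4: eliminating its row and column leaves {1, 2, 3}.
Row 7, column 5: eliminating its row and column leaves {1, 2, 3}.
Row 7, column 7: eliminating its row and column leaves {1, 6}.
Enumerating the assignments across these blanks that avoid any row or column repeat gives 8 completions.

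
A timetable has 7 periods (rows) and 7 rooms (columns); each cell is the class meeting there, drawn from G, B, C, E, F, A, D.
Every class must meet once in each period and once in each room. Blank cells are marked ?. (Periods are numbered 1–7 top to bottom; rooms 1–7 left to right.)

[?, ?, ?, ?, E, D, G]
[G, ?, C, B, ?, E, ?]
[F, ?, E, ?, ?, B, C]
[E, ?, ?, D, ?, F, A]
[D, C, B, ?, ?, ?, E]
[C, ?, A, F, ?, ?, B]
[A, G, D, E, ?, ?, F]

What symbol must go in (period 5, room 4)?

G

Period 1, room 1: period 1 has {G, E, D} and room 1 has {G, C, E, F, A, D}, leaving only B.
Period 1, room 3: period 1 has {G, B, E, D} and room 3 has {B, C, E, A, D}, leaving only F.
Period 1, room 2: period 1 has {G, B, E, F, D} and room 2 has {G, C}, leaving only A.
Period 1, room 4: period 1 has {G, B, E, F, A, D} and room 4 has {B, E, F, D}, leaving only C.
Period 2, room 7: period 2 has {G, B, C, E} and room 7 has {G, B, C, E, F, A}, leaving only D.
Period 2, room 2: period 2 has {G, B, C, E, D} and room 2 has {G, C, A}, leaving only F.
Period 2, room 5: period 2 has {G, B, C, E, F, D} and room 5 has {E}, leaving only A.
Period 3, room 2: period 3 has {B, C, E, F} and room 2 has {G, C, F, A}, leaving only D.
Period 3, room 5: period 3 has {B, C, E, F, D} and room 5 has {E, A}, leaving only G.
Period 3, room 4: period 3 has {G, B, C, E, F, D} and room 4 has {B, C, E, F, D}, leaving only A.
Period 5 already has {B, C, E, D} and room 4 already has {B, C, E, F, A, D}, so period 5, room 4 must be G.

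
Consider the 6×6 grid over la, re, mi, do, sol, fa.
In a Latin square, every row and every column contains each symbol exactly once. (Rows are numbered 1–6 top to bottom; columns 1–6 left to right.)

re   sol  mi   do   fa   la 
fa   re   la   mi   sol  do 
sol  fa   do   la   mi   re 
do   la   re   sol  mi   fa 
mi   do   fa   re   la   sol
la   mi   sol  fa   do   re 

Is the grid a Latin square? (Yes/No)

Every row is a permutation, but column 5 contains mi twice (at rows 3 and 4).

No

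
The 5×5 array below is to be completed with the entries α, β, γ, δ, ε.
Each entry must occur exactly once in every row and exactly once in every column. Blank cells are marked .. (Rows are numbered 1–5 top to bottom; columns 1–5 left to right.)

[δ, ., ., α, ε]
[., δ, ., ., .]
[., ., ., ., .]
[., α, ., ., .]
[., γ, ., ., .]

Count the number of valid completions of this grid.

Row 1, column 2: eliminating its row and column leaves {β}.
Row 1, column 3: eliminating its row and column leaves {β, γ}.
Row 2, column 1: eliminating its row and column leaves {α, β, γ, ε}.
Row 2, column 3: eliminating its row and column leaves {α, β, γ, ε}.
Row 2, column 4: eliminating its row and column leaves {β, γ, ε}.
Row 2, column 5: eliminating its row and column leaves {α, β, γ}.
Row 3, column 1: eliminating its row and column leaves {α, β, γ, ε}.
Row 3, column 2: eliminating its row and column leaves {β, ε}.
Row 3, column 3: eliminating its row and column leaves {α, β, γ, δ, ε}.
Row 3, column 4: eliminating its row and column leaves {β, γ, δ, ε}.
Row 3, column 5: eliminating its row and column leaves {α, β, γ, δ}.
Row 4, column 1: eliminating its row and column leaves {β, γ, ε}.
Row 4, column 3: eliminating its row and column leaves {β, γ, δ, ε}.
Row 4, column 4: eliminating its row and column leaves {β, γ, δ, ε}.
Row 4, column 5: eliminating its row and column leaves {β, γ, δ}.
Row 5, column 1: eliminating its row and column leaves {α, β, ε}.
Row 5, column 3: eliminating its row and column leaves {α, β, δ, ε}.
Row 5, column 4: eliminating its row and column leaves {β, δ, ε}.
Row 5, column 5: eliminating its row and column leaves {α, β, δ}.
Enumerating the assignments across these blanks that avoid any row or column repeat gives 56 completions.

56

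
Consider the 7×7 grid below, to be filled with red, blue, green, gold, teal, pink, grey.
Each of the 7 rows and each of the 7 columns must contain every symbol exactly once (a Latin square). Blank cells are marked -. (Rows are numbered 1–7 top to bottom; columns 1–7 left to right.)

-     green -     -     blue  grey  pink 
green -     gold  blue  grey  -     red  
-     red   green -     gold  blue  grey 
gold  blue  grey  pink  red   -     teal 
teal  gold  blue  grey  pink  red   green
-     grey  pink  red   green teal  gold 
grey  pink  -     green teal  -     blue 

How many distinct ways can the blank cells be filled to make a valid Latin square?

Row 1, column 1: eliminating its row and column leaves {red}.
Row 1, column 3: eliminating its row and column leaves {red, teal}.
Row 1, column 4: eliminating its row and column leaves {gold, teal}.
Row 2, column 2: eliminating its row and column leaves {teal}.
Row 2, column 6: eliminating its row and column leaves {pink}.
Row 3, column 1: eliminating its row and column leaves {pink}.
Row 3, column 4: eliminating its row and column leaves {teal}.
Row 4, column 6: eliminating its row and column leaves {green}.
Row 6, column 1: eliminating its row and column leaves {blue}.
Row 7, column 3: eliminating its row and column leaves {red}.
Row 7, column 6: eliminating its row and column leaves {gold}.
Only one assignment across all blanks avoids any row or column repeat, giving 1 completion.

1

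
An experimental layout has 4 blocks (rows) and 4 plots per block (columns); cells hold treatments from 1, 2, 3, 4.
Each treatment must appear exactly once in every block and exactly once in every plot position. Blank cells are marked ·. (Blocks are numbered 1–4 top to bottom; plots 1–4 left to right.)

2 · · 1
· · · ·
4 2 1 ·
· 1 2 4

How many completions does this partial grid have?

Block 1, plot 2: eliminating its block and plot leaves {3, 4}.
Block 1, plot 3: eliminating its block and plot leaves {3, 4}.
Block 2, plot 1: eliminating its block and plot leaves {1, 3}.
Block 2, plot 2: eliminating its block and plot leaves {3, 4}.
Block 2, plot 3: eliminating its block and plot leaves {3, 4}.
Block 2, plot 4: eliminating its block and plot leaves {2, 3}.
Block 3, plot 4: eliminating its block and plot leaves {3}.
Block 4, plot 1: eliminating its block and plot leaves {3}.
Enumerating the assignments across these blanks that avoid any block or plot repeat gives 2 completions.

2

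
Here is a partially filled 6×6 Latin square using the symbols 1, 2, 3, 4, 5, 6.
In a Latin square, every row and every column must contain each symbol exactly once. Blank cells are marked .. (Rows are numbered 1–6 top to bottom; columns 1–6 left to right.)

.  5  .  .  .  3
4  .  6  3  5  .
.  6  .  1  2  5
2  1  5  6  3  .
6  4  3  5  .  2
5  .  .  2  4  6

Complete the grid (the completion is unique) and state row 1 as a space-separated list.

Row 1, column 1: row 1 has {3, 5} and column 1 has {2, 4, 5, 6}, leaving only 1.
Row 1, column 4: row 1 has {1, 3, 5} and column 4 has {1, 2, 3, 5, 6}, leaving only 4.
Row 1, column 3: row 1 has {1, 3, 4, 5} and column 3 has {3, 5, 6}, leaving only 2.
Row 1, column 5: row 1 has {1, 2, 3, 4, 5} and column 5 has {2, 3, 4, 5}, leaving only 6.
So row 1 reads: 1 5 2 4 6 3.

1 5 2 4 6 3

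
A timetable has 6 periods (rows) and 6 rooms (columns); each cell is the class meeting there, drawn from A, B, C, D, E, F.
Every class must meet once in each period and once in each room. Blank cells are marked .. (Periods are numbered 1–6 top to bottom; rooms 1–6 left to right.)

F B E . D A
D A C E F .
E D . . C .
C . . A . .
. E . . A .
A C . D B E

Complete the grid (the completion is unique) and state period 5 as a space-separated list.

Period 5, room 1: period 5 has {A, E} and room 1 has {A, C, D, E, F}, leaving only B.
Period 1, room 4: period 1 has {A, B, D, E, F} and room 4 has {A, D, E}, leaving only C.
Period 5, room 4: period 5 has {A, B, E} and room 4 has {A, C, D, E}, leaving only F.
Period 5, room 3: period 5 has {A, B, E, F} and room 3 has {C, E}, leaving only D.
Period 5, room 6: period 5 has {A, B, D, E, F} and room 6 has {A, E}, leaving only C.
So period 5 reads: B E D F A C.

B E D F A C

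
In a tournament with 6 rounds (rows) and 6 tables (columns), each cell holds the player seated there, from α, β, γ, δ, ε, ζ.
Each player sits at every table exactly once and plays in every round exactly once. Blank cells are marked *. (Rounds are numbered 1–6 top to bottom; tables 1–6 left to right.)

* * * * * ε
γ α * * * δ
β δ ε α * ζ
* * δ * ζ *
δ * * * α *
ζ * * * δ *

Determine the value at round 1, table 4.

Round 1, table 1: round 1 has {ε} and table 1 has {β, γ, δ, ζ}, leaving only α.
Round 3, table 5: round 3 has {α, β, δ, ε, ζ} and table 5 has {α, δ, ζ}, leaving only γ.
Round 1, table 5: round 1 has {α, ε} and table 5 has {α, γ, δ, ζ}, leaving only β.
Round 2, table 5: round 2 has {α, γ, δ} and table 5 has {α, β, γ, δ, ζ}, leaving only ε.
Round 4, table 1: round 4 has {δ, ζ} and table 1 has {α, β, γ, δ, ζ}, leaving only ε.
Round 1, table 4 is narrowed to {γ, δ, ζ}.
If it were γ, then round 1, table 3 would be left with no valid symbol.
If it were ζ, then round 1, table 3 would be left with no valid symbol.
So round 1, table 4 must be δ.

δ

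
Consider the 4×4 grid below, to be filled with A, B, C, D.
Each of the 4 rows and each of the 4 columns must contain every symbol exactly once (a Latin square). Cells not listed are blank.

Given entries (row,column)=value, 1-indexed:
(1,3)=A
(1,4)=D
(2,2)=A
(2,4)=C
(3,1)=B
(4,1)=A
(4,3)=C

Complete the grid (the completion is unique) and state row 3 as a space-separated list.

Row 3, column 3: row 3 has {B} and column 3 has {A, C}, leaving only D.
Row 3, column 2: row 3 has {B, D} and column 2 has {A}, leaving only C.
Row 3, column 4: row 3 has {B, C, D} and column 4 has {C, D}, leaving only A.
So row 3 reads: B C D A.

B C D A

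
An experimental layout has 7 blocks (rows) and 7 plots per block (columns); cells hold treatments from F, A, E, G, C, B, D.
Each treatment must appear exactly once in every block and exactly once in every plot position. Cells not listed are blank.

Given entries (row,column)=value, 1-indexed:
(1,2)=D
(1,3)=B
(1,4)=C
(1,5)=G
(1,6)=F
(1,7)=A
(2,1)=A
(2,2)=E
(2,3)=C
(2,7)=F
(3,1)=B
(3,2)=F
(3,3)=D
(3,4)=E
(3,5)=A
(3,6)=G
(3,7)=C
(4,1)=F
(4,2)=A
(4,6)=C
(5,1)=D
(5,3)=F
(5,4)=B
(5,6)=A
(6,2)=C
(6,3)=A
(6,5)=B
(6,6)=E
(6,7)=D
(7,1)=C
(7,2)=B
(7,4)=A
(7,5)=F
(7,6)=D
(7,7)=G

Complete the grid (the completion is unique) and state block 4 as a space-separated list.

F A G D E C B

Block 1, plot 1: block 1 has {F, A, G, C, B, D} and plot 1 has {F, A, C, B, D}, leaving only E.
Block 2, plot 5: block 2 has {F, A, E, C} and plot 5 has {F, A, G, B}, leaving only D.
Block 4, plot 5: block 4 has {F, A, C} and plot 5 has {F, A, G, B, D}, leaving only E.
Block 4, plot 3: block 4 has {F, A, E, C} and plot 3 has {F, A, C, B, D}, leaving only G.
Block 4, plot 4: block 4 has {F, A, E, G, C} and plot 4 has {A, E, C, B}, leaving only D.
Block 4, plot 7: block 4 has {F, A, E, G, C, D} and plot 7 has {F, A, G, C, D}, leaving only B.
So block 4 reads: F A G D E C B.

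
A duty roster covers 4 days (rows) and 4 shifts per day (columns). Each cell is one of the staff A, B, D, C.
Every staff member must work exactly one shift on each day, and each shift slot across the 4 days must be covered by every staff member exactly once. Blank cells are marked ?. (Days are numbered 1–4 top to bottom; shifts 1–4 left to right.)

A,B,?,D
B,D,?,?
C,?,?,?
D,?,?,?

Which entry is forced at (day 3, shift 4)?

B

Day 1, shift 3: day 1 has {A, B, D} and shift 3 has {}, leaving only C.
Day 2, shift 3: day 2 has {B, D} and shift 3 has {C}, leaving only A.
Day 2, shift 4: day 2 has {A, B, D} and shift 4 has {D}, leaving only C.
Day 3, shift 2: day 3 has {C} and shift 2 has {B, D}, leaving only A.
Day 3 already has {A, C} and shift 4 already has {D, C}, so day 3, shift 4 must be B.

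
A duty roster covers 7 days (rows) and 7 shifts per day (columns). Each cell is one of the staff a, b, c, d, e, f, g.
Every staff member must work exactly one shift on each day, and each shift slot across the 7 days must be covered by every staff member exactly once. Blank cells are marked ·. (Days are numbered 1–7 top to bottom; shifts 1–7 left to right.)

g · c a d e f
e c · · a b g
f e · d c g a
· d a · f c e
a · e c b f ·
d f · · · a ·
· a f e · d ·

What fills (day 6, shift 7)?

c

Day 1, shift 2: day 1 has {a, c, d, e, f, g} and shift 2 has {a, c, d, e, f}, leaving only b.
Day 2, shift 3: day 2 has {a, b, c, e, g} and shift 3 has {a, c, e, f}, leaving only d.
Day 2, shift 4: day 2 has {a, b, c, d, e, g} and shift 4 has {a, c, d, e}, leaving only f.
Day 3, shift 3: day 3 has {a, c, d, e, f, g} and shift 3 has {a, c, d, e, f}, leaving only b.
Day 4, shift 1: day 4 has {a, c, d, e, f} and shift 1 has {a, d, e, f, g}, leaving only b.
Day 4, shift 4: day 4 has {a, b, c, d, e, f} and shift 4 has {a, c, d, e, f}, leaving only g.
Day 5, shift 2: day 5 has {a, b, c, e, f} and shift 2 has {a, b, c, d, e, f}, leaving only g.
Day 5, shift 7: day 5 has {a, b, c, e, f, g} and shift 7 has {a, e, f, g}, leaving only d.
Day 6, shift 3: day 6 has {a, d, f} and shift 3 has {a, b, c, d, e, f}, leaving only g.
Day 6, shift 4: day 6 has {a, d, f, g} and shift 4 has {a, c, d, e, f, g}, leaving only b.
Day 6 already has {a, b, d, f, g} and shift 7 already has {a, d, e, f, g}, so day 6, shift 7 must be c.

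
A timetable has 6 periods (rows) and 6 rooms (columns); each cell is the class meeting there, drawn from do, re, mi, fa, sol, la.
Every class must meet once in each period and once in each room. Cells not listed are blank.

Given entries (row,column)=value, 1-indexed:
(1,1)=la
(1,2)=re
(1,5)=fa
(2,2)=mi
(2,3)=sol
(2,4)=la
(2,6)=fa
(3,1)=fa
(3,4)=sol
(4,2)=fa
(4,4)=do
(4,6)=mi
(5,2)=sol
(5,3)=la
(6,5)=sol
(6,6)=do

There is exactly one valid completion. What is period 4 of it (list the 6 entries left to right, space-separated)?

sol fa re do la mi

Period 4, room 3: period 4 has {do, mi, fa} and room 3 has {sol, la}, leaving only re.
Period 4, room 1: period 4 has {do, re, mi, fa} and room 1 has {fa, la}, leaving only sol.
Period 4, room 5: period 4 has {do, re, mi, fa, sol} and room 5 has {fa, sol}, leaving only la.
So period 4 reads: sol fa re do la mi.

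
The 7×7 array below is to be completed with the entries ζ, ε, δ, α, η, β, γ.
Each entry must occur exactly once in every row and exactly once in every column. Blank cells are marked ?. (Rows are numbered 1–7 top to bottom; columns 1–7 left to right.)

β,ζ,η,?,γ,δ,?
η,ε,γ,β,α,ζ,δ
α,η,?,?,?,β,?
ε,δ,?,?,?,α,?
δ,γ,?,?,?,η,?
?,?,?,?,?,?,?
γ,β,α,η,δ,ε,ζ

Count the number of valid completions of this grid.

14

Row 1, column 4: eliminating its row and column leaves {ε, α}.
Row 1, column 7: eliminating its row and column leaves {ε, α}.
Row 3, column 3: eliminating its row and column leaves {ζ, ε, δ}.
Row 3, column 4: eliminating its row and column leaves {ζ, ε, δ, γ}.
Row 3, column 5: eliminating its row and column leaves {ζ, ε}.
Row 3, column 7: eliminating its row and column leaves {ε, γ}.
Row 4, column 3: eliminating its row and column leaves {ζ, β}.
Row 4, column 4: eliminating its row and column leaves {ζ, γ}.
Row 4, column 5: eliminating its row and column leaves {ζ, η, β}.
Row 4, column 7: eliminating its row and column leaves {η, β, γ}.
Row 5, column 3: eliminating its row and column leaves {ζ, ε, β}.
Row 5, column 4: eliminating its row and column leaves {ζ, ε, α}.
Row 5, column 5: eliminating its row and column leaves {ζ, ε, β}.
Row 5, column 7: eliminating its row and column leaves {ε, α, β}.
Row 6, column 1: eliminating its row and column leaves {ζ}.
Row 6, column 2: eliminating its row and column leaves {α}.
Row 6, column 3: eliminating its row and column leaves {ζ, ε, δ, β}.
Row 6, column 4: eliminating its row and column leaves {ζ, ε, δ, α, γ}.
Row 6, column 5: eliminating its row and column leaves {ζ, ε, η, β}.
Row 6, column 6: eliminating its row and column leaves {γ}.
Row 6, column 7: eliminating its row and column leaves {ε, α, η, β, γ}.
Enumerating the assignments across these blanks that avoid any row or column repeat gives 14 completions.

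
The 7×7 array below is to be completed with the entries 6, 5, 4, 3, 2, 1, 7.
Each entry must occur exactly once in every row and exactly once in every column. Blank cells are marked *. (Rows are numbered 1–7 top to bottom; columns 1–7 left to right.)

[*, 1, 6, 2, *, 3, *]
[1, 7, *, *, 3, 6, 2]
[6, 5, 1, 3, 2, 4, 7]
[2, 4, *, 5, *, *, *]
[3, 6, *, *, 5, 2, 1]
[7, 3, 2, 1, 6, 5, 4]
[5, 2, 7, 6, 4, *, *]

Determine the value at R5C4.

7

Row 1, column 1: row 1 has {6, 3, 2, 1} and column 1 has {6, 5, 3, 2, 1, 7}, leaving only 4.
Row 1, column 5: row 1 has {6, 4, 3, 2, 1} and column 5 has {6, 5, 4, 3, 2}, leaving only 7.
Row 1, column 7: row 1 has {6, 4, 3, 2, 1, 7} and column 7 has {4, 2, 1, 7}, leaving only 5.
Row 2, column 4: row 2 has {6, 3, 2, 1, 7} and column 4 has {6, 5, 3, 2, 1}, leaving only 4.
Row 5 already has {6, 5, 3, 2, 1} and column 4 already has {6, 5, 4, 3, 2, 1}, so row 5, column 4 must be 7.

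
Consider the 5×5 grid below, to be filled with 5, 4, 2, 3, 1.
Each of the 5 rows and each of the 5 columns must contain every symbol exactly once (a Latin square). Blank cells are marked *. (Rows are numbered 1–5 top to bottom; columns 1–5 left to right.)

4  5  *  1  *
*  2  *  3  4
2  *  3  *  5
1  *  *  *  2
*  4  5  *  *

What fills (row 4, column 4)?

5

Row 1, column 3: row 1 has {5, 4, 1} and column 3 has {5, 3}, leaving only 2.
Row 1, column 5: row 1 has {5, 4, 2, 1} and column 5 has {5, 4, 2}, leaving only 3.
Row 2, column 1: row 2 has {4, 2, 3} and column 1 has {4, 2, 1}, leaving only 5.
Row 2, column 3: row 2 has {5, 4, 2, 3} and column 3 has {5, 2, 3}, leaving only 1.
Row 3, column 2: row 3 has {5, 2, 3} and column 2 has {5, 4, 2}, leaving only 1.
Row 3, column 4: row 3 has {5, 2, 3, 1} and column 4 has {3, 1}, leaving only 4.
Row 4 already has {2, 1} and column 4 already has {4, 3, 1}, so row 4, column 4 must be 5.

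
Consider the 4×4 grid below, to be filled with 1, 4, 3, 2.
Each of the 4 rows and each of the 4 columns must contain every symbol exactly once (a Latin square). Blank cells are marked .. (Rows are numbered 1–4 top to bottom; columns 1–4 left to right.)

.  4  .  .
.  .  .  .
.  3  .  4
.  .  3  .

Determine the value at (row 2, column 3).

Row 2, column 3 is narrowed to {1, 4, 2}.
If it were 1, then row 3, column 3 would be left with no valid symbol.
If it were 2, then row 3, column 3 would be left with no valid symbol.
So row 2, column 3 must be 4.

4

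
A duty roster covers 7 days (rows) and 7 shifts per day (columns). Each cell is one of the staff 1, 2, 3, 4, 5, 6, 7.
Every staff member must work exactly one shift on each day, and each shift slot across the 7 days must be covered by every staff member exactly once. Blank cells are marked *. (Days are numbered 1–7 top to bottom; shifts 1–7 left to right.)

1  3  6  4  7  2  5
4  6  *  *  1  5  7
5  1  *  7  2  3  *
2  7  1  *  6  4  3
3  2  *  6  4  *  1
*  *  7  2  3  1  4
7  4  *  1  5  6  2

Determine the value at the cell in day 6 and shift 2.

5

Day 6 already has {1, 2, 3, 4, 7} and shift 2 already has {1, 2, 3, 4, 6, 7}, so day 6, shift 2 must be 5.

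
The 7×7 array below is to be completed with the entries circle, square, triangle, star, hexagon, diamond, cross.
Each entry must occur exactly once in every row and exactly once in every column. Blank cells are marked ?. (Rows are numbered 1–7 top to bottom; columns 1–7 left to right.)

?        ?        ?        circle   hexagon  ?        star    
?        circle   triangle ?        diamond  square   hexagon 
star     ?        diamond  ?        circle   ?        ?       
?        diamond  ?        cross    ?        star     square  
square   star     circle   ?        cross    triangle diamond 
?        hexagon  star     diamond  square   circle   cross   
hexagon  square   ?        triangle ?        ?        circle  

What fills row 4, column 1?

Row 2, column 1: row 2 has {circle, square, triangle, hexagon, diamond} and column 1 has {square, star, hexagon}, leaving only cross.
Row 2, column 4: row 2 has {circle, square, triangle, hexagon, diamond, cross} and column 4 has {circle, triangle, diamond, cross}, leaving only star.
Row 3, column 7: row 3 has {circle, star, diamond} and column 7 has {circle, square, star, hexagon, diamond, cross}, leaving only triangle.
Row 3, column 2: row 3 has {circle, triangle, star, diamond} and column 2 has {circle, square, star, hexagon, diamond}, leaving only cross.
Row 1, column 2: row 1 has {circle, star, hexagon} and column 2 has {circle, square, star, hexagon, diamond, cross}, leaving only triangle.
Row 1, column 1: row 1 has {circle, triangle, star, hexagon} and column 1 has {square, star, hexagon, cross}, leaving only diamond.
Row 1, column 6: row 1 has {circle, triangle, star, hexagon, diamond} and column 6 has {circle, square, triangle, star}, leaving only cross.
Row 1, column 3: row 1 has {circle, triangle, star, hexagon, diamond, cross} and column 3 has {circle, triangle, star, diamond}, leaving only square.
Row 3, column 6: row 3 has {circle, triangle, star, diamond, cross} and column 6 has {circle, square, triangle, star, cross}, leaving only hexagon.
Row 3, column 4: row 3 has {circle, triangle, star, hexagon, diamond, cross} and column 4 has {circle, triangle, star, diamond, cross}, leaving only square.
Row 4, column 3: row 4 has {square, star, diamond, cross} and column 3 has {circle, square, triangle, star, diamond}, leaving only hexagon.
Row 4, column 5: row 4 has {square, star, hexagon, diamond, cross} and column 5 has {circle, square, hexagon, diamond, cross}, leaving only triangle.
Row 4 already has {square, triangle, star, hexagon, diamond, cross} and column 1 already has {square, star, hexagon, diamond, cross}, so row 4, column 1 must be circle.

circle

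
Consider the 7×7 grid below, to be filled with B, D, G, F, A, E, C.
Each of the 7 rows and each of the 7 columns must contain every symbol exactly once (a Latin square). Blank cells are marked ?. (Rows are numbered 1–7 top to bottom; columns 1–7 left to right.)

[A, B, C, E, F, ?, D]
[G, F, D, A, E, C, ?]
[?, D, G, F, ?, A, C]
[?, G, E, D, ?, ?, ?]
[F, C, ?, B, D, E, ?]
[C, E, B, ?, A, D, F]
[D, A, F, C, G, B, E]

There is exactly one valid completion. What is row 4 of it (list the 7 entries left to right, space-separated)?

B G E D C F A

Row 4, column 1: row 4 has {D, G, E} and column 1 has {D, G, F, A, C}, leaving only B.
Row 4, column 5: row 4 has {B, D, G, E} and column 5 has {D, G, F, A, E}, leaving only C.
Row 4, column 6: row 4 has {B, D, G, E, C} and column 6 has {B, D, A, E, C}, leaving only F.
Row 4, column 7: row 4 has {B, D, G, F, E, C} and column 7 has {D, F, E, C}, leaving only A.
So row 4 reads: B G E D C F A.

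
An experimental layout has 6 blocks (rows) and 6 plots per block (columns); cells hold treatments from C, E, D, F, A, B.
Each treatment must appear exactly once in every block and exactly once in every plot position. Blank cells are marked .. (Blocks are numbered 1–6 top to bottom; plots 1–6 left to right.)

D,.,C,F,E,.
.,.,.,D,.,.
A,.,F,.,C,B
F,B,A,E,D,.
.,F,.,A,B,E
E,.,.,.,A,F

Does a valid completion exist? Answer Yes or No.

Block 3, plot 4: block 3 together with plot 4 already contain {C, E, D, F, A, B} — every symbol — so nothing can go there. The grid has no valid completion.

No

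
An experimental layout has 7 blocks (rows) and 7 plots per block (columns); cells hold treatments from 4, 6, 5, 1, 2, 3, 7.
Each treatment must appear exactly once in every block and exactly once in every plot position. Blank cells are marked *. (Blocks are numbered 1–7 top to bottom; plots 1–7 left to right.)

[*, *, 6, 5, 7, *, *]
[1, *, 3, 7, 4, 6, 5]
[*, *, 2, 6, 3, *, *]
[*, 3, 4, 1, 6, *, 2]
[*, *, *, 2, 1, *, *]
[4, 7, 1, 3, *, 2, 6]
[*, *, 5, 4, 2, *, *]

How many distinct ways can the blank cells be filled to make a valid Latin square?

Block 1, plot 1: eliminating its block and plot leaves {2, 3}.
Block 1, plot 2: eliminating its block and plot leaves {4, 1, 2}.
Block 1, plot 6: eliminating its block and plot leaves {4, 1, 3}.
Block 1, plot 7: eliminating its block and plot leaves {4, 1, 3}.
Block 2, plot 2: eliminating its block and plot leaves {2}.
Block 3, plot 1: eliminating its block and plot leaves {5, 7}.
Block 3, plot 2: eliminating its block and plot leaves {4, 5, 1}.
Block 3, plot 6: eliminating its block and plot leaves {4, 5, 1, 7}.
Block 3, plot 7: eliminating its block and plot leaves {4, 1, 7}.
Block 4, plot 1: eliminating its block and plot leaves {5, 7}.
Block 4, plot 6: eliminating its block and plot leaves {5, 7}.
Block 5, plot 1: eliminating its block and plot leaves {6, 5, 3, 7}.
Block 5, plot 2: eliminating its block and plot leaves {4, 6, 5}.
Block 5, plot 3: eliminating its block and plot leaves {7}.
Block 5, plot 6: eliminating its block and plot leaves {4, 5, 3, 7}.
Block 5, plot 7: eliminating its block and plot leaves {4, 3, 7}.
Block 6, plot 5: eliminating its block and plot leaves {5}.
Block 7, plot 1: eliminating its block and plot leaves {6, 3, 7}.
Block 7, plot 2: eliminating its block and plot leaves {6, 1}.
Block 7, plot 6: eliminating its block and plot leaves {1, 3, 7}.
Block 7, plot 7: eliminating its block and plot leaves {1, 3, 7}.
Enumerating the assignments across these blanks that avoid any block or plot repeat gives 11 completions.

11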